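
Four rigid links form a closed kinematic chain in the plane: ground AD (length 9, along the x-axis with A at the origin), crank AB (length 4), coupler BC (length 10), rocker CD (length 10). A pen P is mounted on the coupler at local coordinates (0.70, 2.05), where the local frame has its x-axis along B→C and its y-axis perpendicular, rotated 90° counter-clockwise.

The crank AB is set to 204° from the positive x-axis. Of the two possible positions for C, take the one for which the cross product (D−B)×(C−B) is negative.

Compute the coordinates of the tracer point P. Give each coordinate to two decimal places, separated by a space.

A=(0,0), D=(9.00,0)
B = A + 4.00·(cos204°, sin204°) = (-3.6542, -1.6269)
|BD| = 12.7583
circle(B,10.00) ∩ circle(D,10.00): a=6.3792, h=7.7011
  candidates: C₊=(1.6909,6.8247) cross=98.253; C₋=(3.6549,-8.4517) cross=-98.253
  mode - wants cross < 0 → take C=(3.6549,-8.4517) (cross=-98.253)
ex = (C−B)/|BC| = (0.7309,-0.6825); ey = (0.6825,0.7309)
P = B + 0.70·ex + 2.05·ey = (-1.7435,-0.6063)

-1.74 -0.61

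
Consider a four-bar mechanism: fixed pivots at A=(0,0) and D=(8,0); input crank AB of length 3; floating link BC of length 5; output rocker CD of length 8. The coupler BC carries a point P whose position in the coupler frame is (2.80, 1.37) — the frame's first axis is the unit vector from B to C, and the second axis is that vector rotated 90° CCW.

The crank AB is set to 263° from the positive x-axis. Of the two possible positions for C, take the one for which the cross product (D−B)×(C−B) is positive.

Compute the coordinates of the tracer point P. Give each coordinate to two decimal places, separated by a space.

-1.38 -0.03

A=(0,0), D=(8.00,0)
B = A + 3.00·(cos263°, sin263°) = (-0.3656, -2.9776)
|BD| = 8.8797
circle(B,5.00) ∩ circle(D,8.00): a=2.2439, h=4.4682
  candidates: C₊=(0.2500,1.9843) cross=39.677; C₋=(3.2467,-6.4347) cross=-39.677
  mode + wants cross > 0 → take C=(0.2500,1.9843) (cross=39.677)
ex = (C−B)/|BC| = (0.1231,0.9924); ey = (-0.9924,0.1231)
P = B + 2.80·ex + 1.37·ey = (-1.3804,-0.0303)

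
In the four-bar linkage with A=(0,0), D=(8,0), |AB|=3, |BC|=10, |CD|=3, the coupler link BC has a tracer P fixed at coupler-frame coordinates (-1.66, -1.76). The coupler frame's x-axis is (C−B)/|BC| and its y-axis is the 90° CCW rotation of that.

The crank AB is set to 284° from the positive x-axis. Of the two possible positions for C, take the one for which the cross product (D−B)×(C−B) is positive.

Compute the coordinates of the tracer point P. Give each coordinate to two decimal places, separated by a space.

0.39 -5.31

A=(0,0), D=(8.00,0)
B = A + 3.00·(cos284°, sin284°) = (0.7258, -2.9109)
|BD| = 7.8350
circle(B,10.00) ∩ circle(D,3.00): a=9.7248, h=2.3300
  candidates: C₊=(8.8888,2.8653) cross=18.256; C₋=(10.6201,-1.4612) cross=-18.256
  mode + wants cross > 0 → take C=(8.8888,2.8653) (cross=18.256)
ex = (C−B)/|BC| = (0.8163,0.5776); ey = (-0.5776,0.8163)
P = B + -1.66·ex + -1.76·ey = (0.3873,-5.3064)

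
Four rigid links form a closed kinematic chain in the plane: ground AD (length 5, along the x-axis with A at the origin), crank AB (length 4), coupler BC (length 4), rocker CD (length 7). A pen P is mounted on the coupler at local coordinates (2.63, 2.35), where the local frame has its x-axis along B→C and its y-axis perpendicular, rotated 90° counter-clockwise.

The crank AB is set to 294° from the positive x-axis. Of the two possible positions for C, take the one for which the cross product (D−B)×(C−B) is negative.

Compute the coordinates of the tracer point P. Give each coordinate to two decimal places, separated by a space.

A=(0,0), D=(5.00,0)
B = A + 4.00·(cos294°, sin294°) = (1.6269, -3.6542)
|BD| = 4.9730
circle(B,4.00) ∩ circle(D,7.00): a=-0.8314, h=3.9126
  candidates: C₊=(-1.8120,-1.6113) cross=19.457; C₋=(3.9380,-6.9190) cross=-19.457
  mode - wants cross < 0 → take C=(3.9380,-6.9190) (cross=-19.457)
ex = (C−B)/|BC| = (0.5778,-0.8162); ey = (0.8162,0.5778)
P = B + 2.63·ex + 2.35·ey = (5.0646,-4.4430)

5.06 -4.44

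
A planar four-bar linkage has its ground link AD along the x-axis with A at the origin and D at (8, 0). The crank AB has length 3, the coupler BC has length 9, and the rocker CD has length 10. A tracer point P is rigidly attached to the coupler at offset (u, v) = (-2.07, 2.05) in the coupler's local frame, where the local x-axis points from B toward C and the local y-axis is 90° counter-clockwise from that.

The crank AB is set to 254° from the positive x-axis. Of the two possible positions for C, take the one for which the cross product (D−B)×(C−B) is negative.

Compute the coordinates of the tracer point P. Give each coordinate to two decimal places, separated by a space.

A=(0,0), D=(8.00,0)
B = A + 3.00·(cos254°, sin254°) = (-0.8269, -2.8838)
|BD| = 9.2860
circle(B,9.00) ∩ circle(D,10.00): a=3.6200, h=8.2399
  candidates: C₊=(0.0552,6.0729) cross=76.516; C₋=(5.1730,-9.5921) cross=-76.516
  mode - wants cross < 0 → take C=(5.1730,-9.5921) (cross=-76.516)
ex = (C−B)/|BC| = (0.6667,-0.7454); ey = (0.7454,0.6667)
P = B + -2.07·ex + 2.05·ey = (-0.6789,0.0258)

-0.68 0.03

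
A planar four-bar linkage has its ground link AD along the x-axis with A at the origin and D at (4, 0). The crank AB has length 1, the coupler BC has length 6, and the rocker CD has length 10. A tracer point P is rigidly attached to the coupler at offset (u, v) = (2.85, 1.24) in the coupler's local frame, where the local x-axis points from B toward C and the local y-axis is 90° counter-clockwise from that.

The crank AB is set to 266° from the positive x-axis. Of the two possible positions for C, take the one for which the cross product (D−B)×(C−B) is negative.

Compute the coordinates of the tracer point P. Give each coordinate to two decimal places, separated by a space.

-1.63 -3.68

A=(0,0), D=(4.00,0)
B = A + 1.00·(cos266°, sin266°) = (-0.0698, -0.9976)
|BD| = 4.1902
circle(B,6.00) ∩ circle(D,10.00): a=-5.5417, h=2.2999
  candidates: C₊=(-5.9997,-0.0831) cross=9.637; C₋=(-4.9046,-4.5507) cross=-9.637
  mode - wants cross < 0 → take C=(-4.9046,-4.5507) (cross=-9.637)
ex = (C−B)/|BC| = (-0.8058,-0.5922); ey = (0.5922,-0.8058)
P = B + 2.85·ex + 1.24·ey = (-1.6320,-3.6845)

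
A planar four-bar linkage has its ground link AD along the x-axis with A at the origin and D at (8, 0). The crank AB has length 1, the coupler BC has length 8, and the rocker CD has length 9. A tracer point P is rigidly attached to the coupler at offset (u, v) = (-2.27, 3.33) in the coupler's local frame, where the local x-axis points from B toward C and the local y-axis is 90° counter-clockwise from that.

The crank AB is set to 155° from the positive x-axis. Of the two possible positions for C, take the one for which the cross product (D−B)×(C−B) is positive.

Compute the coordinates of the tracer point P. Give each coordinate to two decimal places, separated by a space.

A=(0,0), D=(8.00,0)
B = A + 1.00·(cos155°, sin155°) = (-0.9063, 0.4226)
|BD| = 8.9163
circle(B,8.00) ∩ circle(D,9.00): a=3.5049, h=7.1914
  candidates: C₊=(2.9355,7.4398) cross=64.121; C₋=(2.2538,-6.9268) cross=-64.121
  mode + wants cross > 0 → take C=(2.9355,7.4398) (cross=64.121)
ex = (C−B)/|BC| = (0.4802,0.8771); ey = (-0.8771,0.4802)
P = B + -2.27·ex + 3.33·ey = (-4.9173,0.0306)

-4.92 0.03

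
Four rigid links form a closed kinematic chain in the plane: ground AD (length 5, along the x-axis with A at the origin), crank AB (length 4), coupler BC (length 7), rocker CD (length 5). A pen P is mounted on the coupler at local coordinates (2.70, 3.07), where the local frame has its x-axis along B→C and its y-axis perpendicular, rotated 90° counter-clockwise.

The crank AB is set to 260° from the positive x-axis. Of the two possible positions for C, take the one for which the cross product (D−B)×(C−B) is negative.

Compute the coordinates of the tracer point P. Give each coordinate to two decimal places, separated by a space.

A=(0,0), D=(5.00,0)
B = A + 4.00·(cos260°, sin260°) = (-0.6946, -3.9392)
|BD| = 6.9243
circle(B,7.00) ∩ circle(D,5.00): a=5.1952, h=4.6915
  candidates: C₊=(0.9090,2.8746) cross=32.485; C₋=(6.2469,-4.8420) cross=-32.485
  mode - wants cross < 0 → take C=(6.2469,-4.8420) (cross=-32.485)
ex = (C−B)/|BC| = (0.9916,-0.1290); ey = (0.1290,0.9916)
P = B + 2.70·ex + 3.07·ey = (2.3788,-1.2431)

2.38 -1.24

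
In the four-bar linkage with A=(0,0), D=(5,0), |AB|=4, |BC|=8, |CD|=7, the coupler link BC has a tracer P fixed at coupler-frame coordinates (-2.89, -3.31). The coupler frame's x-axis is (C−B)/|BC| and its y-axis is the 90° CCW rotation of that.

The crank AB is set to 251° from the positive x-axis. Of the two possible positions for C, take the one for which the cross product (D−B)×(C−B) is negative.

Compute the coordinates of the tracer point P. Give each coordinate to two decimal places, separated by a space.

-5.26 -5.69

A=(0,0), D=(5.00,0)
B = A + 4.00·(cos251°, sin251°) = (-1.3023, -3.7821)
|BD| = 7.3500
circle(B,8.00) ∩ circle(D,7.00): a=4.6954, h=6.4771
  candidates: C₊=(-0.6091,4.1878) cross=47.607; C₋=(6.0567,-6.9198) cross=-47.607
  mode - wants cross < 0 → take C=(6.0567,-6.9198) (cross=-47.607)
ex = (C−B)/|BC| = (0.9199,-0.3922); ey = (0.3922,0.9199)
P = B + -2.89·ex + -3.31·ey = (-5.2589,-5.6934)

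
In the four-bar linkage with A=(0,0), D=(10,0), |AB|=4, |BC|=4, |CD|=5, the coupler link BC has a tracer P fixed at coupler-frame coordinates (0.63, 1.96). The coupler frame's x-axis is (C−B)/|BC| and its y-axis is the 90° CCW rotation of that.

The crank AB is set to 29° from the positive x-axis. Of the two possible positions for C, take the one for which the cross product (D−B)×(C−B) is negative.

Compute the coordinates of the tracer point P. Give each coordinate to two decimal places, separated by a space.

5.53 2.25

A=(0,0), D=(10.00,0)
B = A + 4.00·(cos29°, sin29°) = (3.4985, 1.9392)
|BD| = 6.7846
circle(B,4.00) ∩ circle(D,5.00): a=2.7290, h=2.9245
  candidates: C₊=(6.9495,3.9617) cross=19.841; C₋=(5.2777,-1.6433) cross=-19.841
  mode - wants cross < 0 → take C=(5.2777,-1.6433) (cross=-19.841)
ex = (C−B)/|BC| = (0.4448,-0.8956); ey = (0.8956,0.4448)
P = B + 0.63·ex + 1.96·ey = (5.5341,2.2468)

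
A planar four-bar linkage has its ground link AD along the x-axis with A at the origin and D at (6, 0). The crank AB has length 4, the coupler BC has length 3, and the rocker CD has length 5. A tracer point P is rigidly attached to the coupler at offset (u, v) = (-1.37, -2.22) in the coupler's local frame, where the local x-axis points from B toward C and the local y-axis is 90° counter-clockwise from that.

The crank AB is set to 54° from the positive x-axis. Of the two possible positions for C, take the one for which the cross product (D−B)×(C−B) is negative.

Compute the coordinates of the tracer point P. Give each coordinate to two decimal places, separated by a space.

A=(0,0), D=(6.00,0)
B = A + 4.00·(cos54°, sin54°) = (2.3511, 3.2361)
|BD| = 4.8771
circle(B,3.00) ∩ circle(D,5.00): a=0.7982, h=2.8919
  candidates: C₊=(4.8672,4.8700) cross=14.104; C₋=(1.0296,0.5429) cross=-14.104
  mode - wants cross < 0 → take C=(1.0296,0.5429) (cross=-14.104)
ex = (C−B)/|BC| = (-0.4405,-0.8977); ey = (0.8977,-0.4405)
P = B + -1.37·ex + -2.22·ey = (0.9617,5.4439)

0.96 5.44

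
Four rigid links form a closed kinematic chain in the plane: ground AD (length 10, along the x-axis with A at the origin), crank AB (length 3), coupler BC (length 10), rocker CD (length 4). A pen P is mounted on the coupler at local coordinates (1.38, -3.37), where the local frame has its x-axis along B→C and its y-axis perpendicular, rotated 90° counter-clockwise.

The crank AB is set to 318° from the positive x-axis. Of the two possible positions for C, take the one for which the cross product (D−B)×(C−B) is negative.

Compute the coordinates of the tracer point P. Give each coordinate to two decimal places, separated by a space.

A=(0,0), D=(10.00,0)
B = A + 3.00·(cos318°, sin318°) = (2.2294, -2.0074)
|BD| = 8.0257
circle(B,10.00) ∩ circle(D,4.00): a=9.2460, h=3.8093
  candidates: C₊=(10.2288,3.9935) cross=30.572; C₋=(12.1344,-3.3830) cross=-30.572
  mode - wants cross < 0 → take C=(12.1344,-3.3830) (cross=-30.572)
ex = (C−B)/|BC| = (0.9905,-0.1376); ey = (0.1376,0.9905)
P = B + 1.38·ex + -3.37·ey = (3.1327,-5.5352)

3.13 -5.54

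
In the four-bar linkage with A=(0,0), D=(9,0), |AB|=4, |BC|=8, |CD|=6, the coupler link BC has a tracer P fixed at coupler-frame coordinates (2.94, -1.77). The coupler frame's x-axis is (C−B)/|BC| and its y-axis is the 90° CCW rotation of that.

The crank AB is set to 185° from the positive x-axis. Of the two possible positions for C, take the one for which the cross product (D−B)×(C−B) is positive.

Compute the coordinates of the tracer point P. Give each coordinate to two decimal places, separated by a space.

-0.61 -0.99

A=(0,0), D=(9.00,0)
B = A + 4.00·(cos185°, sin185°) = (-3.9848, -0.3486)
|BD| = 12.9895
circle(B,8.00) ∩ circle(D,6.00): a=7.5725, h=2.5801
  candidates: C₊=(3.5158,2.4338) cross=33.514; C₋=(3.6543,-2.7245) cross=-33.514
  mode + wants cross > 0 → take C=(3.5158,2.4338) (cross=33.514)
ex = (C−B)/|BC| = (0.9376,0.3478); ey = (-0.3478,0.9376)
P = B + 2.94·ex + -1.77·ey = (-0.6127,-0.9856)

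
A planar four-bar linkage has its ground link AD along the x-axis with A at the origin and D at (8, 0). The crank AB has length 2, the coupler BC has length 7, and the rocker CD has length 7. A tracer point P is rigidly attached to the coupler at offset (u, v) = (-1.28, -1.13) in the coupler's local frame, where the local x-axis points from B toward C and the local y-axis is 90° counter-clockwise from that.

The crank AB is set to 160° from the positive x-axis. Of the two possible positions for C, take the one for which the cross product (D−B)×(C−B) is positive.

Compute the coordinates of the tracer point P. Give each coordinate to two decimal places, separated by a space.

-2.10 -1.01

A=(0,0), D=(8.00,0)
B = A + 2.00·(cos160°, sin160°) = (-1.8794, 0.6840)
|BD| = 9.9030
circle(B,7.00) ∩ circle(D,7.00): a=4.9515, h=4.9480
  candidates: C₊=(3.4021,5.2782) cross=49.000; C₋=(2.7185,-4.5941) cross=-49.000
  mode + wants cross > 0 → take C=(3.4021,5.2782) (cross=49.000)
ex = (C−B)/|BC| = (0.7545,0.6563); ey = (-0.6563,0.7545)
P = B + -1.28·ex + -1.13·ey = (-2.1035,-1.0086)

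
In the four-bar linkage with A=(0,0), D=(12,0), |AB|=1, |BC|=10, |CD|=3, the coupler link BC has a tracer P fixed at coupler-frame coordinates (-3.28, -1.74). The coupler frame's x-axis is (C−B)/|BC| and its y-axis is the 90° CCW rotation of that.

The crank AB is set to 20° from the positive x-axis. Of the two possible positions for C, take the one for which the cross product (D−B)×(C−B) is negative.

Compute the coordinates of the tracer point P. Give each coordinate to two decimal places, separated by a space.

A=(0,0), D=(12.00,0)
B = A + 1.00·(cos20°, sin20°) = (0.9397, 0.3420)
|BD| = 11.0656
circle(B,10.00) ∩ circle(D,3.00): a=9.6446, h=2.6421
  candidates: C₊=(10.6614,2.6848) cross=29.237; C₋=(10.4981,-2.5970) cross=-29.237
  mode - wants cross < 0 → take C=(10.4981,-2.5970) (cross=-29.237)
ex = (C−B)/|BC| = (0.9558,-0.2939); ey = (0.2939,0.9558)
P = B + -3.28·ex + -1.74·ey = (-2.7068,-0.3572)

-2.71 -0.36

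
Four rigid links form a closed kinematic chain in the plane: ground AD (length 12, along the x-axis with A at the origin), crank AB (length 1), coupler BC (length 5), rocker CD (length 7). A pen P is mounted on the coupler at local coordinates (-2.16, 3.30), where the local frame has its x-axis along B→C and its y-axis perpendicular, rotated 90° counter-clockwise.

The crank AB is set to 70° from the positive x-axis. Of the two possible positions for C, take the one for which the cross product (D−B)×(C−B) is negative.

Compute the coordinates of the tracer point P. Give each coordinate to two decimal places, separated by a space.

-0.56 4.78

A=(0,0), D=(12.00,0)
B = A + 1.00·(cos70°, sin70°) = (0.3420, 0.9397)
|BD| = 11.6958
circle(B,5.00) ∩ circle(D,7.00): a=4.8219, h=1.3227
  candidates: C₊=(5.2546,1.8707) cross=15.470; C₋=(5.0420,-0.7661) cross=-15.470
  mode - wants cross < 0 → take C=(5.0420,-0.7661) (cross=-15.470)
ex = (C−B)/|BC| = (0.9400,-0.3412); ey = (0.3412,0.9400)
P = B + -2.16·ex + 3.30·ey = (-0.5626,4.7786)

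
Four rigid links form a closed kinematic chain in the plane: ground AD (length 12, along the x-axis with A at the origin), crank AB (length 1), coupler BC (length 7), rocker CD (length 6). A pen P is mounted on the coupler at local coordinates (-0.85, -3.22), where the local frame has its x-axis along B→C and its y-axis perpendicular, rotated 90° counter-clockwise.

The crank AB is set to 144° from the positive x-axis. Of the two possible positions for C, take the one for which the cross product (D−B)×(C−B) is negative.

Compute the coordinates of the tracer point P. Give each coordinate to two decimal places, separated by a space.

-2.28 -2.40

A=(0,0), D=(12.00,0)
B = A + 1.00·(cos144°, sin144°) = (-0.8090, 0.5878)
|BD| = 12.8225
circle(B,7.00) ∩ circle(D,6.00): a=6.9182, h=1.0672
  candidates: C₊=(6.1508,1.3367) cross=13.684; C₋=(6.0530,-0.7954) cross=-13.684
  mode - wants cross < 0 → take C=(6.0530,-0.7954) (cross=-13.684)
ex = (C−B)/|BC| = (0.9803,-0.1976); ey = (0.1976,0.9803)
P = B + -0.85·ex + -3.22·ey = (-2.2785,-2.4008)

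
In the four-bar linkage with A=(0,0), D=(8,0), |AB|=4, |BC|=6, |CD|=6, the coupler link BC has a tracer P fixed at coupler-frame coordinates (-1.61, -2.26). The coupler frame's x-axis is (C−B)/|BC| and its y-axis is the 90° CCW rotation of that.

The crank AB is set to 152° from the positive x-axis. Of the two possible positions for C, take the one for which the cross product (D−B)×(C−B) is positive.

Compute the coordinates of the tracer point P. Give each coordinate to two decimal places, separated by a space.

A=(0,0), D=(8.00,0)
B = A + 4.00·(cos152°, sin152°) = (-3.5318, 1.8779)
|BD| = 11.6837
circle(B,6.00) ∩ circle(D,6.00): a=5.8418, h=1.3685
  candidates: C₊=(2.4541,2.2897) cross=15.989; C₋=(2.0141,-0.4118) cross=-15.989
  mode + wants cross > 0 → take C=(2.4541,2.2897) (cross=15.989)
ex = (C−B)/|BC| = (0.9976,0.0686); ey = (-0.0686,0.9976)
P = B + -1.61·ex + -2.26·ey = (-4.9829,-0.4873)

-4.98 -0.49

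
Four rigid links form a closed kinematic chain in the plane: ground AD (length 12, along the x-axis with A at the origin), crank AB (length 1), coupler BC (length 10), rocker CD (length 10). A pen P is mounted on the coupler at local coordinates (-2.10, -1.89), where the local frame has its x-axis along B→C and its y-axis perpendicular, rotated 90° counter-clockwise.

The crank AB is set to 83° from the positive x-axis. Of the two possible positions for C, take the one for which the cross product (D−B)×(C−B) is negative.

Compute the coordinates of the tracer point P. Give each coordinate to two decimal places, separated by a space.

A=(0,0), D=(12.00,0)
B = A + 1.00·(cos83°, sin83°) = (0.1219, 0.9925)
|BD| = 11.9195
circle(B,10.00) ∩ circle(D,10.00): a=5.9598, h=8.0300
  candidates: C₊=(6.7296,8.4984) cross=95.714; C₋=(5.3923,-7.5059) cross=-95.714
  mode - wants cross < 0 → take C=(5.3923,-7.5059) (cross=-95.714)
ex = (C−B)/|BC| = (0.5270,-0.8498); ey = (0.8498,0.5270)
P = B + -2.10·ex + -1.89·ey = (-2.5911,1.7811)

-2.59 1.78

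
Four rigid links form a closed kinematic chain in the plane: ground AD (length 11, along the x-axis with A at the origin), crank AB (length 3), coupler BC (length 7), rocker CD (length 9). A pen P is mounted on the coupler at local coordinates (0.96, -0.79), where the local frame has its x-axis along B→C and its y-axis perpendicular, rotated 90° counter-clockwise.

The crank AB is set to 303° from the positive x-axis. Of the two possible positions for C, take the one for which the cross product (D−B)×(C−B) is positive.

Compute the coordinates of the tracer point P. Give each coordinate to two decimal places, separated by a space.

A=(0,0), D=(11.00,0)
B = A + 3.00·(cos303°, sin303°) = (1.6339, -2.5160)
|BD| = 9.6981
circle(B,7.00) ∩ circle(D,9.00): a=3.1993, h=6.2261
  candidates: C₊=(3.1084,4.3269) cross=60.382; C₋=(6.3389,-7.6990) cross=-60.382
  mode + wants cross > 0 → take C=(3.1084,4.3269) (cross=60.382)
ex = (C−B)/|BC| = (0.2106,0.9776); ey = (-0.9776,0.2106)
P = B + 0.96·ex + -0.79·ey = (2.6084,-1.7440)

2.61 -1.74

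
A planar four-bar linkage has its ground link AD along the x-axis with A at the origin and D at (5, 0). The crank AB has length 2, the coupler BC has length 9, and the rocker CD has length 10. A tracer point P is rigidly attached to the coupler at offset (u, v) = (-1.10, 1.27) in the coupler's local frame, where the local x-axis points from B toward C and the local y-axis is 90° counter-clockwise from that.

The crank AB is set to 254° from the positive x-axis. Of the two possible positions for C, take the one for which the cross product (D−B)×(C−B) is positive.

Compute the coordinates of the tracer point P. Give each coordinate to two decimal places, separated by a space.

A=(0,0), D=(5.00,0)
B = A + 2.00·(cos254°, sin254°) = (-0.5513, -1.9225)
|BD| = 5.8748
circle(B,9.00) ∩ circle(D,10.00): a=1.3203, h=8.9026
  candidates: C₊=(-2.2171,6.9220) cross=52.301; C₋=(3.6097,-9.9029) cross=-52.301
  mode + wants cross > 0 → take C=(-2.2171,6.9220) (cross=52.301)
ex = (C−B)/|BC| = (-0.1851,0.9827); ey = (-0.9827,-0.1851)
P = B + -1.10·ex + 1.27·ey = (-1.5957,-3.2386)

-1.60 -3.24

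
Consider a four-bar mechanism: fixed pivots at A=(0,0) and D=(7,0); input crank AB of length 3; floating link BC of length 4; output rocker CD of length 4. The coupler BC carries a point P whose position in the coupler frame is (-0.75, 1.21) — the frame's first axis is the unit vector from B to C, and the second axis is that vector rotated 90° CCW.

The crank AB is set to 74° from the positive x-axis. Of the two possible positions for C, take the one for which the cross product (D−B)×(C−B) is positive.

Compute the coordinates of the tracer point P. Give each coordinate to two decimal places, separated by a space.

A=(0,0), D=(7.00,0)
B = A + 3.00·(cos74°, sin74°) = (0.8269, 2.8838)
|BD| = 6.8135
circle(B,4.00) ∩ circle(D,4.00): a=3.4067, h=2.0962
  candidates: C₊=(4.8007,3.3411) cross=14.283; C₋=(3.0262,-0.4573) cross=-14.283
  mode + wants cross > 0 → take C=(4.8007,3.3411) (cross=14.283)
ex = (C−B)/|BC| = (0.9934,0.1143); ey = (-0.1143,0.9934)
P = B + -0.75·ex + 1.21·ey = (-0.0565,4.0001)

-0.06 4.00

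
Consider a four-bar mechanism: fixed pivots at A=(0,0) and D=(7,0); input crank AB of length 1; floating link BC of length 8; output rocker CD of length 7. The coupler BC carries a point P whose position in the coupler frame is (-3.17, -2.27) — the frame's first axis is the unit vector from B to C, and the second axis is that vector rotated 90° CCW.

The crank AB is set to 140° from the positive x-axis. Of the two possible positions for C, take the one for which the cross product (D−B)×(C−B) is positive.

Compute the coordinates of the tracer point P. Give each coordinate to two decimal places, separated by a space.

-1.21 -3.23

A=(0,0), D=(7.00,0)
B = A + 1.00·(cos140°, sin140°) = (-0.7660, 0.6428)
|BD| = 7.7926
circle(B,8.00) ∩ circle(D,7.00): a=4.8588, h=6.3555
  candidates: C₊=(4.6004,6.5759) cross=49.526; C₋=(3.5519,-6.0918) cross=-49.526
  mode + wants cross > 0 → take C=(4.6004,6.5759) (cross=49.526)
ex = (C−B)/|BC| = (0.6708,0.7416); ey = (-0.7416,0.6708)
P = B + -3.17·ex + -2.27·ey = (-1.2090,-3.2309)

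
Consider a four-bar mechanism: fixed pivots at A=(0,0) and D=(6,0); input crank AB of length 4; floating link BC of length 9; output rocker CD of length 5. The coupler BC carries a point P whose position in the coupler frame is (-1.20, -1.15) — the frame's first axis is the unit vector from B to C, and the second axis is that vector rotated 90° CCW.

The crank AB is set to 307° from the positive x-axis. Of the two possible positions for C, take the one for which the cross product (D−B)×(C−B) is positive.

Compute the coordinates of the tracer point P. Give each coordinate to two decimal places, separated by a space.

2.96 -4.76

A=(0,0), D=(6.00,0)
B = A + 4.00·(cos307°, sin307°) = (2.4073, -3.1945)
|BD| = 4.8076
circle(B,9.00) ∩ circle(D,5.00): a=8.2279, h=3.6471
  candidates: C₊=(6.1326,4.9982) cross=17.534; C₋=(10.9795,-0.4528) cross=-17.534
  mode + wants cross > 0 → take C=(6.1326,4.9982) (cross=17.534)
ex = (C−B)/|BC| = (0.4139,0.9103); ey = (-0.9103,0.4139)
P = B + -1.20·ex + -1.15·ey = (2.9574,-4.7629)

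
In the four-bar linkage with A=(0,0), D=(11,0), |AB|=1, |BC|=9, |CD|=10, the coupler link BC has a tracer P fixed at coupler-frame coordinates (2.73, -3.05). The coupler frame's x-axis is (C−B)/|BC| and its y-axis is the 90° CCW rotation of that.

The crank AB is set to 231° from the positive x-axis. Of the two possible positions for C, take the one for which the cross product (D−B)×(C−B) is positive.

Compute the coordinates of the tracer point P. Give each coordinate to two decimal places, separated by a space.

A=(0,0), D=(11.00,0)
B = A + 1.00·(cos231°, sin231°) = (-0.6293, -0.7771)
|BD| = 11.6553
circle(B,9.00) ∩ circle(D,10.00): a=5.0125, h=7.4749
  candidates: C₊=(3.8737,7.0154) cross=87.122; C₋=(4.8705,-7.9012) cross=-87.122
  mode + wants cross > 0 → take C=(3.8737,7.0154) (cross=87.122)
ex = (C−B)/|BC| = (0.5003,0.8658); ey = (-0.8658,0.5003)
P = B + 2.73·ex + -3.05·ey = (3.3774,0.0606)

3.38 0.06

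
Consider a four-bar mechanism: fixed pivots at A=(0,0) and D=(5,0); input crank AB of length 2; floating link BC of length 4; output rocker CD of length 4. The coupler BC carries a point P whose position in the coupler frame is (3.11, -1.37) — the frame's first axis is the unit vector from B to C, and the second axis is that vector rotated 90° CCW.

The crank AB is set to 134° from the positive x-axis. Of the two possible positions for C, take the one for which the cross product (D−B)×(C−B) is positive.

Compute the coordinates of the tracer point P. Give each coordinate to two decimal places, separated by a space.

A=(0,0), D=(5.00,0)
B = A + 2.00·(cos134°, sin134°) = (-1.3893, 1.4387)
|BD| = 6.5493
circle(B,4.00) ∩ circle(D,4.00): a=3.2746, h=2.2971
  candidates: C₊=(2.3099,2.9603) cross=15.044; C₋=(1.3007,-1.5217) cross=-15.044
  mode + wants cross > 0 → take C=(2.3099,2.9603) (cross=15.044)
ex = (C−B)/|BC| = (0.9248,0.3804); ey = (-0.3804,0.9248)
P = B + 3.11·ex + -1.37·ey = (2.0080,1.3548)

2.01 1.35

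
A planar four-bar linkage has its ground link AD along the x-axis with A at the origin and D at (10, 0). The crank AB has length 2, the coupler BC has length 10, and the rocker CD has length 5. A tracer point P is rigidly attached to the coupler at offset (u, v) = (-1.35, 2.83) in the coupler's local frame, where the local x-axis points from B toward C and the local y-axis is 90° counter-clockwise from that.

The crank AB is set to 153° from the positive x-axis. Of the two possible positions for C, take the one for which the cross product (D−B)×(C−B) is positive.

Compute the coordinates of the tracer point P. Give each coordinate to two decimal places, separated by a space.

-4.03 3.09

A=(0,0), D=(10.00,0)
B = A + 2.00·(cos153°, sin153°) = (-1.7820, 0.9080)
|BD| = 11.8169
circle(B,10.00) ∩ circle(D,5.00): a=9.0819, h=4.1856
  candidates: C₊=(7.5946,4.3834) cross=49.461; C₋=(6.9514,-3.9631) cross=-49.461
  mode + wants cross > 0 → take C=(7.5946,4.3834) (cross=49.461)
ex = (C−B)/|BC| = (0.9377,0.3475); ey = (-0.3475,0.9377)
P = B + -1.35·ex + 2.83·ey = (-4.0314,3.0924)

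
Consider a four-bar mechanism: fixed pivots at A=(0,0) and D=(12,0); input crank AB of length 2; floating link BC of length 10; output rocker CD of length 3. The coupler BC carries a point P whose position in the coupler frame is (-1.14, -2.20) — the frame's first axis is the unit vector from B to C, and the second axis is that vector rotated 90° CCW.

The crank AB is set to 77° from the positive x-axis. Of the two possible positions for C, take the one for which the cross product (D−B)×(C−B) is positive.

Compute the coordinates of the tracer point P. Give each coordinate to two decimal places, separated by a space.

A=(0,0), D=(12.00,0)
B = A + 2.00·(cos77°, sin77°) = (0.4499, 1.9487)
|BD| = 11.7133
circle(B,10.00) ∩ circle(D,3.00): a=9.7411, h=2.2606
  candidates: C₊=(10.4314,2.5572) cross=26.479; C₋=(9.6792,-1.9010) cross=-26.479
  mode + wants cross > 0 → take C=(10.4314,2.5572) (cross=26.479)
ex = (C−B)/|BC| = (0.9981,0.0608); ey = (-0.0608,0.9981)
P = B + -1.14·ex + -2.20·ey = (-0.5541,-0.3166)

-0.55 -0.32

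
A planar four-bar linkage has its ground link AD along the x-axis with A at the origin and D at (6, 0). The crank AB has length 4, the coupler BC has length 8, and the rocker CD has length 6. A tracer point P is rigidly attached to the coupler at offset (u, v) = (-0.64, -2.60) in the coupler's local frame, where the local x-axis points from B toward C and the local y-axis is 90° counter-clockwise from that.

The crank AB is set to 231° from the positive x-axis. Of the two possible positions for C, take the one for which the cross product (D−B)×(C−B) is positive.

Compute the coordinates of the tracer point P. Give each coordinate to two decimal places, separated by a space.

A=(0,0), D=(6.00,0)
B = A + 4.00·(cos231°, sin231°) = (-2.5173, -3.1086)
|BD| = 9.0668
circle(B,8.00) ∩ circle(D,6.00): a=6.0775, h=5.2023
  candidates: C₊=(1.4082,3.8621) cross=47.168; C₋=(4.9755,-5.9119) cross=-47.168
  mode + wants cross > 0 → take C=(1.4082,3.8621) (cross=47.168)
ex = (C−B)/|BC| = (0.4907,0.8713); ey = (-0.8713,0.4907)
P = B + -0.64·ex + -2.60·ey = (-0.5659,-4.9420)

-0.57 -4.94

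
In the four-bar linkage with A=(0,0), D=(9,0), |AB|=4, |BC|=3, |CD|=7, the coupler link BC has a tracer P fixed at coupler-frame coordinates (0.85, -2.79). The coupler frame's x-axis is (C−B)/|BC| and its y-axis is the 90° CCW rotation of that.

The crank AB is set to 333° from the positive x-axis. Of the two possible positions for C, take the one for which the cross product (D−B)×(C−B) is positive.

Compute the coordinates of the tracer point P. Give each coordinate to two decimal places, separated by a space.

A=(0,0), D=(9.00,0)
B = A + 4.00·(cos333°, sin333°) = (3.5640, -1.8160)
|BD| = 5.7313
circle(B,3.00) ∩ circle(D,7.00): a=-0.6240, h=2.9344
  candidates: C₊=(2.0424,0.7695) cross=16.818; C₋=(3.9020,-4.7969) cross=-16.818
  mode + wants cross > 0 → take C=(2.0424,0.7695) (cross=16.818)
ex = (C−B)/|BC| = (-0.5072,0.8618); ey = (-0.8618,-0.5072)
P = B + 0.85·ex + -2.79·ey = (5.5374,0.3317)

5.54 0.33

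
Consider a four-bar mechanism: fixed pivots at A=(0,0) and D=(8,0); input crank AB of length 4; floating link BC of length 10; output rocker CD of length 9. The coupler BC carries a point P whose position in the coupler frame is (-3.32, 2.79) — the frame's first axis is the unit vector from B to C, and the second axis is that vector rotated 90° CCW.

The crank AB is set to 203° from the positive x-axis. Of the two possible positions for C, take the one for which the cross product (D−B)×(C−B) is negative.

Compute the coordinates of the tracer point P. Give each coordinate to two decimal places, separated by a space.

A=(0,0), D=(8.00,0)
B = A + 4.00·(cos203°, sin203°) = (-3.6820, -1.5629)
|BD| = 11.7861
circle(B,10.00) ∩ circle(D,9.00): a=6.6991, h=7.4244
  candidates: C₊=(1.9734,6.6843) cross=87.505; C₋=(3.9424,-8.0334) cross=-87.505
  mode - wants cross < 0 → take C=(3.9424,-8.0334) (cross=-87.505)
ex = (C−B)/|BC| = (0.7624,-0.6471); ey = (0.6471,0.7624)
P = B + -3.32·ex + 2.79·ey = (-4.4081,2.7125)

-4.41 2.71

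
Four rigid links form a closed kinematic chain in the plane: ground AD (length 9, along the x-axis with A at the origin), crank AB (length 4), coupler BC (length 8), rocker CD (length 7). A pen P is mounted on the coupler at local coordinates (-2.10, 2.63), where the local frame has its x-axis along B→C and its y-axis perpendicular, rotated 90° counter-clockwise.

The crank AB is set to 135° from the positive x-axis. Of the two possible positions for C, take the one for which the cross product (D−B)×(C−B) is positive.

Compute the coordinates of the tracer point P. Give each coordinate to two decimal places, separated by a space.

A=(0,0), D=(9.00,0)
B = A + 4.00·(cos135°, sin135°) = (-2.8284, 2.8284)
|BD| = 12.1619
circle(B,8.00) ∩ circle(D,7.00): a=6.6976, h=4.3751
  candidates: C₊=(4.7031,5.5260) cross=53.210; C₋=(2.6681,-2.9844) cross=-53.210
  mode + wants cross > 0 → take C=(4.7031,5.5260) (cross=53.210)
ex = (C−B)/|BC| = (0.9414,0.3372); ey = (-0.3372,0.9414)
P = B + -2.10·ex + 2.63·ey = (-5.6923,4.5963)

-5.69 4.60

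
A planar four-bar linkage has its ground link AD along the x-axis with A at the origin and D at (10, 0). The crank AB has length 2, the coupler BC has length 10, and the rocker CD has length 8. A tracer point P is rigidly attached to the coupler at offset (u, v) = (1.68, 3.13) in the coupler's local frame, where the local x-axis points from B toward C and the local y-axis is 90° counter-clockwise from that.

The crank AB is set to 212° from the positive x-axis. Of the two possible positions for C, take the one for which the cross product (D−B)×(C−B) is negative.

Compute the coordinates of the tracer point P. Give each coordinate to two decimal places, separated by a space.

A=(0,0), D=(10.00,0)
B = A + 2.00·(cos212°, sin212°) = (-1.6961, -1.0598)
|BD| = 11.7440
circle(B,10.00) ∩ circle(D,8.00): a=7.4047, h=6.7209
  candidates: C₊=(5.0719,6.3019) cross=78.930; C₋=(6.2849,-7.0851) cross=-78.930
  mode - wants cross < 0 → take C=(6.2849,-7.0851) (cross=-78.930)
ex = (C−B)/|BC| = (0.7981,-0.6025); ey = (0.6025,0.7981)
P = B + 1.68·ex + 3.13·ey = (1.5306,0.4260)

1.53 0.43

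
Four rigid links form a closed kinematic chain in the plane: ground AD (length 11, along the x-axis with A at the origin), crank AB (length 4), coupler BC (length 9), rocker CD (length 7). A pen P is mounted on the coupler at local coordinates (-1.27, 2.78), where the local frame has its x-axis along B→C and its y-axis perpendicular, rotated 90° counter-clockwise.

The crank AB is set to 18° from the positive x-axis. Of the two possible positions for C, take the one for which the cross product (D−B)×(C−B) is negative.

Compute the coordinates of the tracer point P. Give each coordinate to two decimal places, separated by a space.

5.55 3.75

A=(0,0), D=(11.00,0)
B = A + 4.00·(cos18°, sin18°) = (3.8042, 1.2361)
|BD| = 7.3012
circle(B,9.00) ∩ circle(D,7.00): a=5.8420, h=6.8462
  candidates: C₊=(10.7210,6.9944) cross=49.985; C₋=(8.4029,-6.5004) cross=-49.985
  mode - wants cross < 0 → take C=(8.4029,-6.5004) (cross=-49.985)
ex = (C−B)/|BC| = (0.5110,-0.8596); ey = (0.8596,0.5110)
P = B + -1.27·ex + 2.78·ey = (5.5450,3.7482)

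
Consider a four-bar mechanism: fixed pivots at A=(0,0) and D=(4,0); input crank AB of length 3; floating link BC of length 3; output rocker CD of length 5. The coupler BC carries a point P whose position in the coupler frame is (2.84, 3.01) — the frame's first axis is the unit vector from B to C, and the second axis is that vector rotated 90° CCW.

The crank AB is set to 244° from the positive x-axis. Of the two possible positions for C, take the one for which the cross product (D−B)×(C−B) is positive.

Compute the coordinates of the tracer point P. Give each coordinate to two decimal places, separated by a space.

-4.00 0.45

A=(0,0), D=(4.00,0)
B = A + 3.00·(cos244°, sin244°) = (-1.3151, -2.6964)
|BD| = 5.9599
circle(B,3.00) ∩ circle(D,5.00): a=1.6377, h=2.5136
  candidates: C₊=(-0.9918,0.2861) cross=14.981; C₋=(1.2826,-4.1971) cross=-14.981
  mode + wants cross > 0 → take C=(-0.9918,0.2861) (cross=14.981)
ex = (C−B)/|BC| = (0.1078,0.9942); ey = (-0.9942,0.1078)
P = B + 2.84·ex + 3.01·ey = (-4.0015,0.4515)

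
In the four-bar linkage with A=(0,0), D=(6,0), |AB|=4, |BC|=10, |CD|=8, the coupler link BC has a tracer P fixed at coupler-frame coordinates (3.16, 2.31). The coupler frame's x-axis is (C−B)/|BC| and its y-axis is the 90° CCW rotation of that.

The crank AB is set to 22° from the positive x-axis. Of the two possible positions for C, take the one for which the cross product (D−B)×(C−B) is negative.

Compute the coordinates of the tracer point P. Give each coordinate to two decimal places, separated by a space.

A=(0,0), D=(6.00,0)
B = A + 4.00·(cos22°, sin22°) = (3.7087, 1.4984)
|BD| = 2.7377
circle(B,10.00) ∩ circle(D,8.00): a=7.9437, h=6.0744
  candidates: C₊=(13.6816,2.2345) cross=16.630; C₋=(7.0323,-7.9331) cross=-16.630
  mode - wants cross < 0 → take C=(7.0323,-7.9331) (cross=-16.630)
ex = (C−B)/|BC| = (0.3324,-0.9432); ey = (0.9432,0.3324)
P = B + 3.16·ex + 2.31·ey = (6.9377,-0.7142)

6.94 -0.71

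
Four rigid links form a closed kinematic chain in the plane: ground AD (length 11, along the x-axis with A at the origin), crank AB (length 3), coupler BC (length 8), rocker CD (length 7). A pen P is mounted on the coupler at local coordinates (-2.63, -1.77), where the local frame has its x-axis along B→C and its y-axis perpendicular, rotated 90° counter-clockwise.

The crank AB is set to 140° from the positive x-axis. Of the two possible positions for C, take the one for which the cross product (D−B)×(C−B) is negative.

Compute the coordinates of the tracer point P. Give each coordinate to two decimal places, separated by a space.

-5.47 1.87

A=(0,0), D=(11.00,0)
B = A + 3.00·(cos140°, sin140°) = (-2.2981, 1.9284)
|BD| = 13.4372
circle(B,8.00) ∩ circle(D,7.00): a=7.2768, h=3.3240
  candidates: C₊=(5.3803,4.1736) cross=44.665; C₋=(4.4263,-2.4055) cross=-44.665
  mode - wants cross < 0 → take C=(4.4263,-2.4055) (cross=-44.665)
ex = (C−B)/|BC| = (0.8406,-0.5417); ey = (0.5417,0.8406)
P = B + -2.63·ex + -1.77·ey = (-5.4676,1.8653)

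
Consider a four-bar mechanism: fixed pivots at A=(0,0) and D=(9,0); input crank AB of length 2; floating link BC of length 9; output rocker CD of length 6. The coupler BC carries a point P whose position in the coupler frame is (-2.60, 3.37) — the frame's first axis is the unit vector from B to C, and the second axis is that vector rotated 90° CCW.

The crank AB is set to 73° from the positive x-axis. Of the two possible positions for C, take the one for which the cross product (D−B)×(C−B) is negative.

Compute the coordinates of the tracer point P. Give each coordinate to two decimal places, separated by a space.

1.68 6.03

A=(0,0), D=(9.00,0)
B = A + 2.00·(cos73°, sin73°) = (0.5847, 1.9126)
|BD| = 8.6299
circle(B,9.00) ∩ circle(D,6.00): a=6.9222, h=5.7518
  candidates: C₊=(8.6095,5.9873) cross=49.638; C₋=(6.0600,-5.2303) cross=-49.638
  mode - wants cross < 0 → take C=(6.0600,-5.2303) (cross=-49.638)
ex = (C−B)/|BC| = (0.6084,-0.7937); ey = (0.7937,0.6084)
P = B + -2.60·ex + 3.37·ey = (1.6776,6.0263)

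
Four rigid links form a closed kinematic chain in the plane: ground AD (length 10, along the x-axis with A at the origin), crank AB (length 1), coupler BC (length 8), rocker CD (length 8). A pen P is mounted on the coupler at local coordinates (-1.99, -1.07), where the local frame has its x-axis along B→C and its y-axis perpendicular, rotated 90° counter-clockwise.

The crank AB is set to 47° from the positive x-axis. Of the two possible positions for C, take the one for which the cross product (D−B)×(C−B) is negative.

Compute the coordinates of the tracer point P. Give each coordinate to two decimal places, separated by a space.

A=(0,0), D=(10.00,0)
B = A + 1.00·(cos47°, sin47°) = (0.6820, 0.7314)
|BD| = 9.3467
circle(B,8.00) ∩ circle(D,8.00): a=4.6733, h=6.4931
  candidates: C₊=(5.8491,6.8388) cross=60.689; C₋=(4.8329,-6.1075) cross=-60.689
  mode - wants cross < 0 → take C=(4.8329,-6.1075) (cross=-60.689)
ex = (C−B)/|BC| = (0.5189,-0.8549); ey = (0.8549,0.5189)
P = B + -1.99·ex + -1.07·ey = (-1.2652,1.8773)

-1.27 1.88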